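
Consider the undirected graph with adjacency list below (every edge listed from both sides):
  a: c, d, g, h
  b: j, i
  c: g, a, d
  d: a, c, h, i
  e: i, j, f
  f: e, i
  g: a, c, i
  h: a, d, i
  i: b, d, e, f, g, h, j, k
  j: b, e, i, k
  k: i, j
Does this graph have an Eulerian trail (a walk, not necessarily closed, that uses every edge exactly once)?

Degrees: a:4, b:2, c:3, d:4, e:3, f:2, g:3, h:3, i:8, j:4, k:2
Odd-degree vertices: c, e, g, h (4 total).
With 4 odd-degree vertices (more than two), no single trail can use every edge.

No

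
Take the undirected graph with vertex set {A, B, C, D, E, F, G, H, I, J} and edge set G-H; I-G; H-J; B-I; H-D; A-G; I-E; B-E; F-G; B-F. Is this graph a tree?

The graph has 10 vertices and 10 edges.
It splits into 2 components, so it cannot be a tree.

No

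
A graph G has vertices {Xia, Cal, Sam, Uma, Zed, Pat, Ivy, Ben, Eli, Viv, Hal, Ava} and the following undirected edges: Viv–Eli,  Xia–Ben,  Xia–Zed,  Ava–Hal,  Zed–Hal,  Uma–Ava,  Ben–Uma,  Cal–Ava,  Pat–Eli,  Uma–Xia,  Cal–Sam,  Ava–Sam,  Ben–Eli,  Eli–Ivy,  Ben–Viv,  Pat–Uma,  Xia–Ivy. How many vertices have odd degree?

0

Degrees: Xia:4, Cal:2, Sam:2, Uma:4, Zed:2, Pat:2, Ivy:2, Ben:4, Eli:4, Viv:2, Hal:2, Ava:4
Odd-degree vertices: none.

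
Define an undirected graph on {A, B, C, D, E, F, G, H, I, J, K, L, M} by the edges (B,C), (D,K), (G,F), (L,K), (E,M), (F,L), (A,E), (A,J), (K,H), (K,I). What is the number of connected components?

3

Component: {B, C}
Component: {A, E, J, M}
Component: {D, F, G, H, I, K, L}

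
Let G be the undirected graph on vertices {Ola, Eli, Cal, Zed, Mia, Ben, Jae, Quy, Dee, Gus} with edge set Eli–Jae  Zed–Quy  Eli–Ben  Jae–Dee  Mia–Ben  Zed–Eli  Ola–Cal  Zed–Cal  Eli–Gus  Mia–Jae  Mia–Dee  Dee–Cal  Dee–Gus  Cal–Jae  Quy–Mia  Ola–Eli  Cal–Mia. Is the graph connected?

Yes

Starting from Ola and exploring outward reaches every vertex (Ola, Cal, Eli, Jae, Mia, Zed, Dee, Ben, Gus, Quy); the graph is connected.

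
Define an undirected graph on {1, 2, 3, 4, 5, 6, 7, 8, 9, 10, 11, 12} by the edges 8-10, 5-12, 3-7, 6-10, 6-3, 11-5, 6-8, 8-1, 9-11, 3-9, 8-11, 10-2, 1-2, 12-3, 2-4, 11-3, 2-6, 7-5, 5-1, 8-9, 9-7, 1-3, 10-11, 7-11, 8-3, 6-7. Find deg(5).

Neighbors of 5: 1, 7, 11, 12.

4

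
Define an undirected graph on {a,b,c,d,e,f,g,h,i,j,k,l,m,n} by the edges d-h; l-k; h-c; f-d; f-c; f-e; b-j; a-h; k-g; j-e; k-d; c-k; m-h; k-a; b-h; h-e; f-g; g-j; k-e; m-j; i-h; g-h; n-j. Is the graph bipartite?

Color {f, h, j, k} black and {a, b, c, d, e, g, i, l, m, n} white. No edge joins two same-colored vertices, so the graph is bipartite.

Yes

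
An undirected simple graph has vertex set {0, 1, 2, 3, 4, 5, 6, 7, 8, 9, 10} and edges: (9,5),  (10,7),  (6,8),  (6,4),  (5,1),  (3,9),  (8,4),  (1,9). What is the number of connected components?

Component: {0}
Component: {2}
Component: {7, 10}
Component: {4, 6, 8}
Component: {1, 3, 5, 9}

5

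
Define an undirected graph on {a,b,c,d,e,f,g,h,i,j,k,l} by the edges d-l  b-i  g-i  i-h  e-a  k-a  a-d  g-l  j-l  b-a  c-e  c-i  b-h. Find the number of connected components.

2

Component: {f}
Component: {a, b, c, d, e, g, h, i, j, k, l}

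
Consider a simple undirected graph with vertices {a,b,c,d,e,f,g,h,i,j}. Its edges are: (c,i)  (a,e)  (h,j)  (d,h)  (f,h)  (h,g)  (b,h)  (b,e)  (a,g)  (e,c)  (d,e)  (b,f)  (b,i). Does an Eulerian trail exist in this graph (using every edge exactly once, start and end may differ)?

Yes

Degrees: a:2, b:4, c:2, d:2, e:4, f:2, g:2, h:5, i:2, j:1
Odd-degree vertices: h, j (2 total).
The non-isolated vertices are connected and exactly 2 have odd degree, so an Eulerian trail exists (from h to j).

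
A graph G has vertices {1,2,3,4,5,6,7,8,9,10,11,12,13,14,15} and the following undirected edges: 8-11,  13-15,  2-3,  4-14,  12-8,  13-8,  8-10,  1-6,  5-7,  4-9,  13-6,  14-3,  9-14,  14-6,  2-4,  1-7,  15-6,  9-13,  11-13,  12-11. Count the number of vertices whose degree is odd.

6

Degrees: 1:2, 2:2, 3:2, 4:3, 5:1, 6:4, 7:2, 8:4, 9:3, 10:1, 11:3, 12:2, 13:5, 14:4, 15:2
Odd-degree vertices: 4, 5, 9, 10, 11, 13.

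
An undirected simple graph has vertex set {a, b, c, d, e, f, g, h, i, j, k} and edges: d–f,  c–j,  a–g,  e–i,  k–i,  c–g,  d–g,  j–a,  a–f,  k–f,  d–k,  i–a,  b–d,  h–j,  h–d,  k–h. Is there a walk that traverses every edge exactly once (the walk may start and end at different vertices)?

No

Degrees: a:4, b:1, c:2, d:5, e:1, f:3, g:3, h:3, i:3, j:3, k:4
Odd-degree vertices: b, d, e, f, g, h, i, j (8 total).
An Eulerian trail requires 0 or 2 odd-degree vertices; here there are 8.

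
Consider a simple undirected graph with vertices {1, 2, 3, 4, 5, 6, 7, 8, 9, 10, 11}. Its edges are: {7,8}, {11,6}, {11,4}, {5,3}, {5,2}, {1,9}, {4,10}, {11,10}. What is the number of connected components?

4

Component: {1, 9}
Component: {7, 8}
Component: {2, 3, 5}
Component: {4, 6, 10, 11}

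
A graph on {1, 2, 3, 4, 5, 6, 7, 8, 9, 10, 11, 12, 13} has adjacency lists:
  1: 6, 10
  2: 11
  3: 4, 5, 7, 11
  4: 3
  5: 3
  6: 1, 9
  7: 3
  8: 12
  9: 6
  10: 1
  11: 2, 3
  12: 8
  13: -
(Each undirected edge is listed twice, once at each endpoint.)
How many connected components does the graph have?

4

Component: {13}
Component: {8, 12}
Component: {1, 6, 9, 10}
Component: {2, 3, 4, 5, 7, 11}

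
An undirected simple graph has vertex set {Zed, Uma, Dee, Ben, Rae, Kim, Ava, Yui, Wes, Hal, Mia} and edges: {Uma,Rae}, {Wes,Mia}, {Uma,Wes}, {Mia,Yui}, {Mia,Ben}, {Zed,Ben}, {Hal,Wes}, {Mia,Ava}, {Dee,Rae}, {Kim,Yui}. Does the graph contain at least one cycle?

|V| = 11, |E| = 10, number of components = 1.
Since 10 = 11 - 1, the graph is a forest and contains no cycle.

No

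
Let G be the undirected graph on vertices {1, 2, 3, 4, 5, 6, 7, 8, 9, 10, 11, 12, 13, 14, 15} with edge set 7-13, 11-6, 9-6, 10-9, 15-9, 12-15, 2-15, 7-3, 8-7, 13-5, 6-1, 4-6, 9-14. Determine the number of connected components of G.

Component: {3, 5, 7, 8, 13}
Component: {1, 2, 4, 6, 9, 10, 11, 12, 14, 15}

2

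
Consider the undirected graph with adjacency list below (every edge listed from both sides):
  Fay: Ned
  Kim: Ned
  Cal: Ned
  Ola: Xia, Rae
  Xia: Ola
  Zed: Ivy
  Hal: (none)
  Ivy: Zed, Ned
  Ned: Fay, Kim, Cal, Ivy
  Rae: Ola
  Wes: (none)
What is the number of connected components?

Component: {Hal}
Component: {Wes}
Component: {Ola, Xia, Rae}
Component: {Fay, Kim, Cal, Zed, Ivy, Ned}

4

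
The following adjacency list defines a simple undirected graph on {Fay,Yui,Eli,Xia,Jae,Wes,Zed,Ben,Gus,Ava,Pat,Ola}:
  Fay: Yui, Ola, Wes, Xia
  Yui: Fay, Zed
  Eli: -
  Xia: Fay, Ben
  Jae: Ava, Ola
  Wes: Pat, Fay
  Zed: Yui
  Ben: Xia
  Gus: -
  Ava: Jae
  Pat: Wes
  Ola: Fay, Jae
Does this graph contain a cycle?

No

The graph has 12 vertices, 9 edges, and 3 connected components.
Since 9 = 12 - 3, the graph is a forest and contains no cycle.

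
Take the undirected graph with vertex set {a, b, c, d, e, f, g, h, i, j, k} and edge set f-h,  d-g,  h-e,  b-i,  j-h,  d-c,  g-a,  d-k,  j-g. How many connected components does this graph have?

2

Component: {b, i}
Component: {a, c, d, e, f, g, h, j, k}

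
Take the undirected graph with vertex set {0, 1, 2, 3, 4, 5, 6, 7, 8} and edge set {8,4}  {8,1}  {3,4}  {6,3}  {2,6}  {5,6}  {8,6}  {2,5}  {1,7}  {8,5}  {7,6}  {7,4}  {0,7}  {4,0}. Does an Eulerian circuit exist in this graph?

No

Degrees: 0:2, 1:2, 2:2, 3:2, 4:4, 5:3, 6:5, 7:4, 8:4
Vertices with odd degree: 5, 6. An Eulerian circuit requires all degrees even.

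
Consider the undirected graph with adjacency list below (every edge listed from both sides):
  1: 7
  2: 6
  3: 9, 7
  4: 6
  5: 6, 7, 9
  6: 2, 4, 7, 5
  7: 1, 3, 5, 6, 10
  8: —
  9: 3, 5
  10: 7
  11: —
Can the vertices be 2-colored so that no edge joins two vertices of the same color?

5-6-7-5 is an odd cycle (length 3), and a bipartite graph can contain only even cycles.

No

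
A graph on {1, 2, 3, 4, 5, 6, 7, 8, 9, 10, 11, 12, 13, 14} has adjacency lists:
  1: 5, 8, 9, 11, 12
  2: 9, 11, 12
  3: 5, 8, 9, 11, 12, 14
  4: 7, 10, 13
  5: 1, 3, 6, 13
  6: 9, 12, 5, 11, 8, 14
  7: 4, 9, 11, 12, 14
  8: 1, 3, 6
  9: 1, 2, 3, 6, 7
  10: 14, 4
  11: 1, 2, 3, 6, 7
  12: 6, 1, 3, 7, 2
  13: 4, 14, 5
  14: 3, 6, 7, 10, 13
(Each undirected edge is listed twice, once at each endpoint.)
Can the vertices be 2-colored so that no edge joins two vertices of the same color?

Yes

Partition the vertices as {4, 5, 8, 9, 11, 12, 14} vs {1, 2, 3, 6, 7, 10, 13}. Each listed edge has one endpoint in each part, so the graph is bipartite.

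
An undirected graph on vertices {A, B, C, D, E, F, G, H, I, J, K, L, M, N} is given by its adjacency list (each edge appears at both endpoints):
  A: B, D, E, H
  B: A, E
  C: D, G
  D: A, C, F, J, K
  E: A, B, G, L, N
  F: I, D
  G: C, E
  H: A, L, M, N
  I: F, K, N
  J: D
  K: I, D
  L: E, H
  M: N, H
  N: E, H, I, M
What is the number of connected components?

1

Component: {A, B, C, D, E, F, G, H, I, J, K, L, M, N}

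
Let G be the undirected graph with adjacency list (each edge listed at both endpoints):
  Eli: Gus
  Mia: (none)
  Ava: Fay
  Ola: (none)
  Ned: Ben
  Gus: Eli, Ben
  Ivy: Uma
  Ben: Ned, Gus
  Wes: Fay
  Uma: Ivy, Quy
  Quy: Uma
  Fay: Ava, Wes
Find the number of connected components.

Component: {Mia}
Component: {Ola}
Component: {Ava, Wes, Fay}
Component: {Ivy, Uma, Quy}
Component: {Eli, Ned, Gus, Ben}

5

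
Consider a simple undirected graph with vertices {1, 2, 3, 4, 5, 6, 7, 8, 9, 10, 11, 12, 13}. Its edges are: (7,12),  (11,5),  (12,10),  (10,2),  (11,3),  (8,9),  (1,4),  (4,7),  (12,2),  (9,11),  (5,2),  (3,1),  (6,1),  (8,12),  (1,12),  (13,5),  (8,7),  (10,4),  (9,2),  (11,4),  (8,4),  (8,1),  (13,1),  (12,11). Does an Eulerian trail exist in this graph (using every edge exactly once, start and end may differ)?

Degrees: 1:6, 2:4, 3:2, 4:5, 5:3, 6:1, 7:3, 8:5, 9:3, 10:3, 11:5, 12:6, 13:2
Odd-degree vertices: 4, 5, 6, 7, 8, 9, 10, 11 (8 total).
With 8 odd-degree vertices (more than two), no single trail can use every edge.

No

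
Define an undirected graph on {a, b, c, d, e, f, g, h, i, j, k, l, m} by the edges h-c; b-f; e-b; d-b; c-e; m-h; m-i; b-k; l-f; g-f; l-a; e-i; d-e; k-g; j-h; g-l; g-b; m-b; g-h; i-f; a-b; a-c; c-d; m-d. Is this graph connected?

A breadth-first search from a visits a, c, l, b, h, d, e, g, f, m, k, j, i — all 13 vertices — so the graph is connected.

Yes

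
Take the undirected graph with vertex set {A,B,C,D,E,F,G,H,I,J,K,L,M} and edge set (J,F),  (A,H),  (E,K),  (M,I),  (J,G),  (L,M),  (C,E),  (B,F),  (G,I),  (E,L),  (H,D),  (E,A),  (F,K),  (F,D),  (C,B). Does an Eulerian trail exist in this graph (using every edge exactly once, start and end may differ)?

Degrees: A:2, B:2, C:2, D:2, E:4, F:4, G:2, H:2, I:2, J:2, K:2, L:2, M:2
Odd-degree vertices: none (0 total).
With 0 odd-degree vertices and all edges in one connected piece, an Eulerian trail exists.

Yes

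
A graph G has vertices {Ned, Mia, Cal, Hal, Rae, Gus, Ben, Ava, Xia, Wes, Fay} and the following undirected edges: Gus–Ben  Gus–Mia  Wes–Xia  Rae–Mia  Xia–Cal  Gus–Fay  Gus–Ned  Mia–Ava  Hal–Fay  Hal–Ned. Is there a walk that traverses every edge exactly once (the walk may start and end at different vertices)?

Degrees: Ned:2, Mia:3, Cal:1, Hal:2, Rae:1, Gus:4, Ben:1, Ava:1, Xia:2, Wes:1, Fay:2
Odd-degree vertices: Mia, Cal, Rae, Ben, Ava, Wes (6 total).
An Eulerian trail requires 0 or 2 odd-degree vertices; here there are 6.

No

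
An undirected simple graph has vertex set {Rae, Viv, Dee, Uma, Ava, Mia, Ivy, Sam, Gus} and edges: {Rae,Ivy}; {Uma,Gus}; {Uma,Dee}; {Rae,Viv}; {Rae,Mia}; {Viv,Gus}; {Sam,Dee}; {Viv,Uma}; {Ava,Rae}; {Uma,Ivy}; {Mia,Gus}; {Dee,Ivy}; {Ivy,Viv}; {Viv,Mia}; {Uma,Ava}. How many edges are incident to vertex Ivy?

4

Neighbors of Ivy: Rae, Viv, Dee, Uma.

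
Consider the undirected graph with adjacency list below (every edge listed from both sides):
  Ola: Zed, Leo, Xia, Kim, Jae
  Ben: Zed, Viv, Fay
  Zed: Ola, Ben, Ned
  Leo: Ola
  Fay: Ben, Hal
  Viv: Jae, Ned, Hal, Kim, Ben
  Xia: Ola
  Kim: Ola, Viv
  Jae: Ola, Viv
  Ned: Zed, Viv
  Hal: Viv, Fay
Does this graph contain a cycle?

The graph has 11 vertices, 14 edges, and 1 connected component.
Since 14 > 11 - 1, a cycle must exist; for instance Zed-Ned-Viv-Hal-Fay-Ben-Zed.

Yes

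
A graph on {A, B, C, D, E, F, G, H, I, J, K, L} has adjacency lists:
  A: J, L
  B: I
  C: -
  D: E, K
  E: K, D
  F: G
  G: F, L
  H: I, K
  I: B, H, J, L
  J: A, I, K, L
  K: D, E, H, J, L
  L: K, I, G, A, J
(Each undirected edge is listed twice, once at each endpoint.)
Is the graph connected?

Component: {C}
Component: {A, B, D, E, F, G, H, I, J, K, L}
There are 2 separate components, so the graph is not connected.

No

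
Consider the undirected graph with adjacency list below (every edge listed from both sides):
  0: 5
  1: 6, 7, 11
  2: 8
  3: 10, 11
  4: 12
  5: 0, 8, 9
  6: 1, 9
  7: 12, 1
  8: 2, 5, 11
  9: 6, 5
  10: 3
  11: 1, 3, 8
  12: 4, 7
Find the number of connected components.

Component: {0, 1, 2, 3, 4, 5, 6, 7, 8, 9, 10, 11, 12}

1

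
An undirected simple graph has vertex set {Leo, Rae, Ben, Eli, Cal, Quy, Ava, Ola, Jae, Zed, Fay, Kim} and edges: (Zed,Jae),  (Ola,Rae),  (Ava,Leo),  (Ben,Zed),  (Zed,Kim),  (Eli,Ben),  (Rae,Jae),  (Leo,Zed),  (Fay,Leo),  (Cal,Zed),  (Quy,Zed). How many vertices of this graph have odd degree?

Degrees: Leo:3, Rae:2, Ben:2, Eli:1, Cal:1, Quy:1, Ava:1, Ola:1, Jae:2, Zed:6, Fay:1, Kim:1
Odd-degree vertices: Leo, Eli, Cal, Quy, Ava, Ola, Fay, Kim.

8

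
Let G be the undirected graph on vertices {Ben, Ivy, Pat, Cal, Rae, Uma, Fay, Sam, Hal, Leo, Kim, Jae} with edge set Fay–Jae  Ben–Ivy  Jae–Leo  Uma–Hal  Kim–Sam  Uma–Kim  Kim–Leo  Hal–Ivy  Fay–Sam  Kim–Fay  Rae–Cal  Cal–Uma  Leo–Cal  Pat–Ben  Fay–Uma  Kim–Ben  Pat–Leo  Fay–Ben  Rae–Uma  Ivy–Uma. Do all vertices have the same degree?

Degrees: Ben:4, Ivy:3, Pat:2, Cal:3, Rae:2, Uma:6, Fay:5, Sam:2, Hal:2, Leo:4, Kim:5, Jae:2
Degrees are not all equal (e.g. deg(Pat)=2 but deg(Uma)=6); not regular.

No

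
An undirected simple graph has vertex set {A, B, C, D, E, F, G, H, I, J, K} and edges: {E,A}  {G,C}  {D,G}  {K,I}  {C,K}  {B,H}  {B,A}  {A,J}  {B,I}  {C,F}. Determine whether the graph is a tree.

Yes

|V| = 11, |E| = 10.
It is connected with exactly 10 edges, hence acyclic — it is a tree.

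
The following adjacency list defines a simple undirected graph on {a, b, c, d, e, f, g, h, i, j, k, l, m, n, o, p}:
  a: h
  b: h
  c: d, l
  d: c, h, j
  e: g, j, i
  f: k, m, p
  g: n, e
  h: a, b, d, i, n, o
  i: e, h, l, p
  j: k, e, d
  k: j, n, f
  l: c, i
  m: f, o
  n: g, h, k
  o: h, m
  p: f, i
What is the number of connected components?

Component: {a, b, c, d, e, f, g, h, i, j, k, l, m, n, o, p}

1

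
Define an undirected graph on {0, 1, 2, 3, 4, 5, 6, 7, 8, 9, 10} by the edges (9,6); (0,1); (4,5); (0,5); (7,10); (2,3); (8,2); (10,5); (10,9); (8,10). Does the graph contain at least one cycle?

|V| = 11, |E| = 10, number of components = 1.
A forest on 11 vertices with 1 component has exactly 10 edges, which matches — so no cycle.

No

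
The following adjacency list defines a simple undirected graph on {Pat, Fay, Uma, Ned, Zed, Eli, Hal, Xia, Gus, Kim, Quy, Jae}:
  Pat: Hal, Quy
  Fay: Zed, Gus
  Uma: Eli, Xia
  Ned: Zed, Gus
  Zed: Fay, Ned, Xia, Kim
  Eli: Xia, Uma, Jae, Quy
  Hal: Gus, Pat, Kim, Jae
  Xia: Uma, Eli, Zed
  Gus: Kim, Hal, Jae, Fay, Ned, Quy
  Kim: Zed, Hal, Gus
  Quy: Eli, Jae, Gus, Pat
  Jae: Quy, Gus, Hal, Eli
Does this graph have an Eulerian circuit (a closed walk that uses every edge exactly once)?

Degrees: Pat:2, Fay:2, Uma:2, Ned:2, Zed:4, Eli:4, Hal:4, Xia:3, Gus:6, Kim:3, Quy:4, Jae:4
Vertices with odd degree: Xia, Kim. An Eulerian circuit requires all degrees even.

No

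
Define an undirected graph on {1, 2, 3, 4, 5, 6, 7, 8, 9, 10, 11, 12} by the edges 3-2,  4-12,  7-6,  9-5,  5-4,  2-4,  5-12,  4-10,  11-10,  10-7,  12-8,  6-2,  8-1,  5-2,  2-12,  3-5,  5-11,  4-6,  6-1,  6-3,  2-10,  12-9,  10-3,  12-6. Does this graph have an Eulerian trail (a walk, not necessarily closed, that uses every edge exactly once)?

Yes

Degrees: 1:2, 2:6, 3:4, 4:5, 5:6, 6:6, 7:2, 8:2, 9:2, 10:5, 11:2, 12:6
Odd-degree vertices: 4, 10 (2 total).
The non-isolated vertices are connected and exactly 2 have odd degree, so an Eulerian trail exists (from 4 to 10).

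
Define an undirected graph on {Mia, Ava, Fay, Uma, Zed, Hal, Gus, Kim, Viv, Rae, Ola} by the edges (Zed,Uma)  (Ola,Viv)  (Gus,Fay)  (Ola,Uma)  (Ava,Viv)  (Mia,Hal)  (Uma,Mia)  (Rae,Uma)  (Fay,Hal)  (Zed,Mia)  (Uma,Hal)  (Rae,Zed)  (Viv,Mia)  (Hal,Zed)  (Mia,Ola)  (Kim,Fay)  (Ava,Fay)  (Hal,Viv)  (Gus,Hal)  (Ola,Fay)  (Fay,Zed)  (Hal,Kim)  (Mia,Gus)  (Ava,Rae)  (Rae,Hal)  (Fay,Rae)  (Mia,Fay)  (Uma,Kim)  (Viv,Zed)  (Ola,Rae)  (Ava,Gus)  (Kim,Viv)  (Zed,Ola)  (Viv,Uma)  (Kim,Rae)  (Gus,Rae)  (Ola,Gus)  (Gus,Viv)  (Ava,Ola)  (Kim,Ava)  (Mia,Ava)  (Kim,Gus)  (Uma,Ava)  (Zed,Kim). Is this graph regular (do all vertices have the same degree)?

Degrees: Mia:8, Ava:8, Fay:8, Uma:8, Zed:8, Hal:8, Gus:8, Kim:8, Viv:8, Rae:8, Ola:8
All degrees equal 8; the graph is regular.

Yes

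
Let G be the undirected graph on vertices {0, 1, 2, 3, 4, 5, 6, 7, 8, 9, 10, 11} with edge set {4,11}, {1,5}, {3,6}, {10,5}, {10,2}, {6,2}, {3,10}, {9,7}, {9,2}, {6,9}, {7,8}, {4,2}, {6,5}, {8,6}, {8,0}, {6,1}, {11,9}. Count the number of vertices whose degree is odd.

4

Degrees: 0:1, 1:2, 2:4, 3:2, 4:2, 5:3, 6:6, 7:2, 8:3, 9:4, 10:3, 11:2
Odd-degree vertices: 0, 5, 8, 10.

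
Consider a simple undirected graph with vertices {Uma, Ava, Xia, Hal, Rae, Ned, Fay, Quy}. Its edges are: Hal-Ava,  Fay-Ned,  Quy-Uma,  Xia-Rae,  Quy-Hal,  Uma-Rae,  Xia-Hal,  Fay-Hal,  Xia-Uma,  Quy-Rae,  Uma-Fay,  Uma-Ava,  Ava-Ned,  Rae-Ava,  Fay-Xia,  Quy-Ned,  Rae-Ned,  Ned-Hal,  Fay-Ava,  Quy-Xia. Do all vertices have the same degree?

Degrees: Uma:5, Ava:5, Xia:5, Hal:5, Rae:5, Ned:5, Fay:5, Quy:5
Every vertex has degree 5, so the graph is 5-regular.

Yes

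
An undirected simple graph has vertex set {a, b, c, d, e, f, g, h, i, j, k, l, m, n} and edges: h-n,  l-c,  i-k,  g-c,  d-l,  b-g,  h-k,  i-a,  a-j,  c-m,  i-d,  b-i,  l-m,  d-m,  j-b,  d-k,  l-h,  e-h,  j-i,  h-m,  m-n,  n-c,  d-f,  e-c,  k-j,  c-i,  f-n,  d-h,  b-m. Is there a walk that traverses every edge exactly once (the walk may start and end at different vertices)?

Degrees: a:2, b:4, c:6, d:6, e:2, f:2, g:2, h:6, i:6, j:4, k:4, l:4, m:6, n:4
Odd-degree vertices: none (0 total).
The non-isolated vertices are connected and exactly 0 have odd degree, so an Eulerian trail exists.

Yes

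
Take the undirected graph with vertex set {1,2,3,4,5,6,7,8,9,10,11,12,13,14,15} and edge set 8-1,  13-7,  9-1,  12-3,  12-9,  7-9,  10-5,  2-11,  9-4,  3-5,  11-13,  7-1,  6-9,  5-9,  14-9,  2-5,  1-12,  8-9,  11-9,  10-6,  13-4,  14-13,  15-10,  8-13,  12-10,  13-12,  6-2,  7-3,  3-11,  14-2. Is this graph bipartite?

No

9-1-12-9 is an odd cycle (length 3), and a bipartite graph can contain only even cycles.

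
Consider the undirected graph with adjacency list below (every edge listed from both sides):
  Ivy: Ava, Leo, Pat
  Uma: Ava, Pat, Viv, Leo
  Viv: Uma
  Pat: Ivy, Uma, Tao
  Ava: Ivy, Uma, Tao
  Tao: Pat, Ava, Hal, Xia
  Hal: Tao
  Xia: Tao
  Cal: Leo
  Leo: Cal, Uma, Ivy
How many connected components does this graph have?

1

Component: {Ivy, Uma, Viv, Pat, Ava, Tao, Hal, Xia, Cal, Leo}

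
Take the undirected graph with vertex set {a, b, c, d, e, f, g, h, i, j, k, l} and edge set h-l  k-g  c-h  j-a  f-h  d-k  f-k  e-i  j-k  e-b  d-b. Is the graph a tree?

|V| = 12, |E| = 11.
It is connected with exactly 11 edges, hence acyclic — it is a tree.

Yes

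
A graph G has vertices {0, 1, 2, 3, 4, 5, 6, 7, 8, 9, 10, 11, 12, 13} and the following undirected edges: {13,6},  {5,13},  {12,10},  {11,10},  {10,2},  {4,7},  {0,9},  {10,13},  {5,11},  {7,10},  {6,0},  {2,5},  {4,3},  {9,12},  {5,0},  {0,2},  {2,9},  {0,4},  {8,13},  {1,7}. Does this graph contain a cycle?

Yes

The graph has 14 vertices, 20 edges, and 1 connected component.
Since 20 > 14 - 1, a cycle must exist; for instance 0-2-10-7-4-0.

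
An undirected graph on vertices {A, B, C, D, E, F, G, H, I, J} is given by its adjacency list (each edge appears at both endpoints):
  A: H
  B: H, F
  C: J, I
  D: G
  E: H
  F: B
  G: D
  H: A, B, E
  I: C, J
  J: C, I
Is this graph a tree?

No

|V| = 10, |E| = 8.
It splits into 3 components, so it cannot be a tree.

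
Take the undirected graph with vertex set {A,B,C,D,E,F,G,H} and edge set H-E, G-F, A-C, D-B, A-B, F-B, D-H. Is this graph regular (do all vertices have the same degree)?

Degrees: A:2, B:3, C:1, D:2, E:1, F:2, G:1, H:2
Degrees are not all equal (e.g. deg(C)=1 but deg(B)=3); not regular.

No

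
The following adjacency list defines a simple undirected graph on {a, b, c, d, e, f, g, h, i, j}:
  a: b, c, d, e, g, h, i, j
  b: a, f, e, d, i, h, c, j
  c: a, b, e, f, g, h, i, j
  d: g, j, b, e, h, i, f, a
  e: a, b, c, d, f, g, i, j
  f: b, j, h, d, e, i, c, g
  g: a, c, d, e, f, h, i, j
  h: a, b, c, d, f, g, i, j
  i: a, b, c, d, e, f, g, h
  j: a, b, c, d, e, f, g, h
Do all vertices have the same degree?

Yes

Degrees: a:8, b:8, c:8, d:8, e:8, f:8, g:8, h:8, i:8, j:8
All degrees equal 8; the graph is regular.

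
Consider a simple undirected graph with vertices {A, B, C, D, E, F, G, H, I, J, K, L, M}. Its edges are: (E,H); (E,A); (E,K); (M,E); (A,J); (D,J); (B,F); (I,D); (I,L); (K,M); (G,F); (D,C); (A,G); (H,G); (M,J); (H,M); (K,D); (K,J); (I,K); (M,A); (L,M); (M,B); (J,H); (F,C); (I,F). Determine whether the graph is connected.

Yes

A breadth-first search from A visits A, J, E, M, G, H, K, D, B, L, F, I, C — all 13 vertices — so the graph is connected.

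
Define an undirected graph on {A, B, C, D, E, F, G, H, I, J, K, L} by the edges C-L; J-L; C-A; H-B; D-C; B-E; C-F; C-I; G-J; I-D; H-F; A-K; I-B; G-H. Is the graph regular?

Degrees: A:2, B:3, C:5, D:2, E:1, F:2, G:2, H:3, I:3, J:2, K:1, L:2
Vertex E has degree 1 while C has degree 5, so the graph is not regular.

No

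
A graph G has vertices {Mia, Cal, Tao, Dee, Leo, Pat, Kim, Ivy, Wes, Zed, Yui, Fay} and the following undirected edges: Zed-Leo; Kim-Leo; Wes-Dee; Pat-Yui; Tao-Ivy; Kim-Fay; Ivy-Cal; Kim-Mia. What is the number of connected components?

Component: {Dee, Wes}
Component: {Pat, Yui}
Component: {Cal, Tao, Ivy}
Component: {Mia, Leo, Kim, Zed, Fay}

4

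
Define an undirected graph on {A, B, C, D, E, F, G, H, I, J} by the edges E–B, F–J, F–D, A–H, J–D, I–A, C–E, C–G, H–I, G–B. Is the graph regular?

Degrees: A:2, B:2, C:2, D:2, E:2, F:2, G:2, H:2, I:2, J:2
All degrees equal 2; the graph is regular.

Yes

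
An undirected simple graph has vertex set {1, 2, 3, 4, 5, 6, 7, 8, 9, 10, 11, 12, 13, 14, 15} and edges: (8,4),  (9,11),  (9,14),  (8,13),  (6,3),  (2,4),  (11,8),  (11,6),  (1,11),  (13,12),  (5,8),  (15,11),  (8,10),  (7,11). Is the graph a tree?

Yes

The graph has 15 vertices and 14 edges.
It is connected with exactly 14 edges, hence acyclic — it is a tree.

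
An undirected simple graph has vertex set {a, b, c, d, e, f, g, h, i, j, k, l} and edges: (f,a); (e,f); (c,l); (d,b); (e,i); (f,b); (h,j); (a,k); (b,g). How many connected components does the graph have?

3

Component: {c, l}
Component: {h, j}
Component: {a, b, d, e, f, g, i, k}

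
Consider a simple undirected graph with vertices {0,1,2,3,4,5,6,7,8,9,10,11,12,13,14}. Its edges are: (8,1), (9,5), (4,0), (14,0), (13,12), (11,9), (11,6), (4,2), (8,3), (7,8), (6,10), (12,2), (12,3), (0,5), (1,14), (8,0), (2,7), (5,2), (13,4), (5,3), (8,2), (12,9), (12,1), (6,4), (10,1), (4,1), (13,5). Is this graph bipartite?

7-2-8-7 is an odd cycle (length 3), and a bipartite graph can contain only even cycles.

No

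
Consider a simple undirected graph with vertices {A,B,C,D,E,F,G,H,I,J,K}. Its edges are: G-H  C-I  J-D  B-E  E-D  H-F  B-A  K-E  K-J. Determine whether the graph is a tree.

No

|V| = 11, |E| = 9.
It splits into 3 components, so it cannot be a tree.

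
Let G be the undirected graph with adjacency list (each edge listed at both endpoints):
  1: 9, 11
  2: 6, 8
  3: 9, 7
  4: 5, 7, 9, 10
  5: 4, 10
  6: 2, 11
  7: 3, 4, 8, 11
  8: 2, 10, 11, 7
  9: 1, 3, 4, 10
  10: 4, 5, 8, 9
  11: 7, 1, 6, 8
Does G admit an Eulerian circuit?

Yes

Degrees: 1:2, 2:2, 3:2, 4:4, 5:2, 6:2, 7:4, 8:4, 9:4, 10:4, 11:4
Every vertex has even degree and the edges form a single connected piece, so an Eulerian circuit exists.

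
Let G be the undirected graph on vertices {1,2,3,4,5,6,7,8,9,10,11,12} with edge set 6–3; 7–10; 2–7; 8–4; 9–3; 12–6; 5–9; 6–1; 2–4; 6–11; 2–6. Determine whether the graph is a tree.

Yes

The graph has 12 vertices and 11 edges.
Connected and |E| = |V| - 1, which characterizes a tree.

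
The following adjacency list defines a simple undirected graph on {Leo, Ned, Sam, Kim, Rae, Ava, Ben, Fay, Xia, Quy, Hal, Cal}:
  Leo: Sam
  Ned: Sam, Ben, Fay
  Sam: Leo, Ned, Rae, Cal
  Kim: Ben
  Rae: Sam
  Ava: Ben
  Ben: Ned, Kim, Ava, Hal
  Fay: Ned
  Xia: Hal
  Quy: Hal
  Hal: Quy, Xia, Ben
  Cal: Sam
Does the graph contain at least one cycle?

No

The graph has 12 vertices, 11 edges, and 1 connected component.
A forest on 12 vertices with 1 component has exactly 11 edges, which matches — so no cycle.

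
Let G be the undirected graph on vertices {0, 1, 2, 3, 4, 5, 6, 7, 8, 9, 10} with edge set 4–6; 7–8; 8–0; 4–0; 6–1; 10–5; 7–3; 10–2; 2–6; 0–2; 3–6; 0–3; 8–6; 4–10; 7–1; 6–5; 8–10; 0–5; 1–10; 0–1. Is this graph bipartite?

A valid 2-coloring puts {1, 2, 3, 4, 5, 8, 9} on one side and {0, 6, 7, 10} on the other; every edge crosses between the two sides.

Yes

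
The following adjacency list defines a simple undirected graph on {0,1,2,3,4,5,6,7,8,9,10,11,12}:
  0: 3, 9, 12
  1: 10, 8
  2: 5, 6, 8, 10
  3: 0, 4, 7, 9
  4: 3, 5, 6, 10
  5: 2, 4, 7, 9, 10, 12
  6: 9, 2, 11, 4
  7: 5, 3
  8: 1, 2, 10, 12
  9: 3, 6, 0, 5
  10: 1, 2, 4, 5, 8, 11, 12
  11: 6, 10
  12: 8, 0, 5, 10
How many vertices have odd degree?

2

Degrees: 0:3, 1:2, 2:4, 3:4, 4:4, 5:6, 6:4, 7:2, 8:4, 9:4, 10:7, 11:2, 12:4
Odd-degree vertices: 0, 10.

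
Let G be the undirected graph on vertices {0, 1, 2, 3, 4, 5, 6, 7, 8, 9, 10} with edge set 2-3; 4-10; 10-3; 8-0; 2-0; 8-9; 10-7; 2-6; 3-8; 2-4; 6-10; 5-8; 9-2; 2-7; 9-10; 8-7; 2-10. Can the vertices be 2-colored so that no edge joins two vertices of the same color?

The cycle 7-2-10-7 has length 3, which is odd, so the graph is not bipartite.

No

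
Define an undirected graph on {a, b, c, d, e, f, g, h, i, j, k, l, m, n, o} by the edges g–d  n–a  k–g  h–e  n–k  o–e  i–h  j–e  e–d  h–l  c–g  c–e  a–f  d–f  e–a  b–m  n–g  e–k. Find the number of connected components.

2

Component: {b, m}
Component: {a, c, d, e, f, g, h, i, j, k, l, n, o}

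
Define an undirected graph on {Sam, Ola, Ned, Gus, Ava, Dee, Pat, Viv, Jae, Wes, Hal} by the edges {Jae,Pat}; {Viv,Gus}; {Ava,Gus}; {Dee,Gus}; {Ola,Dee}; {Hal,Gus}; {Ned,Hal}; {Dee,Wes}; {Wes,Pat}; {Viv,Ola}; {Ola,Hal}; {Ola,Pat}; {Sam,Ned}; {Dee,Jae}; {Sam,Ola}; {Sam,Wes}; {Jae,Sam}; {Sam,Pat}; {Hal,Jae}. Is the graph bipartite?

The cycle Pat-Sam-Ola-Pat has length 3, which is odd, so the graph is not bipartite.

No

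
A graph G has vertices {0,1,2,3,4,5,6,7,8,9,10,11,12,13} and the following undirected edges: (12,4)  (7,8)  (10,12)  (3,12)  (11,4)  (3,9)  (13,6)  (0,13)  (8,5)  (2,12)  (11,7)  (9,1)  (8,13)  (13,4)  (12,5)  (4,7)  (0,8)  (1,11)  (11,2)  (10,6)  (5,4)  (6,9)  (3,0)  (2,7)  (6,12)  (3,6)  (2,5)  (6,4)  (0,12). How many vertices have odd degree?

2

Degrees: 0:4, 1:2, 2:4, 3:4, 4:6, 5:4, 6:6, 7:4, 8:4, 9:3, 10:2, 11:4, 12:7, 13:4
Odd-degree vertices: 9, 12.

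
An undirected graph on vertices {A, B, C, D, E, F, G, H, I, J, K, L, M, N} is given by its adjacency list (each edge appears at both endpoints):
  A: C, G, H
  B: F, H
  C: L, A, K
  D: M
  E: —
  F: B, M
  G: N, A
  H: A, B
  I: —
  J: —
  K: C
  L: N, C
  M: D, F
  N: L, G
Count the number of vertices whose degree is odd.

4

Degrees: A:3, B:2, C:3, D:1, E:0, F:2, G:2, H:2, I:0, J:0, K:1, L:2, M:2, N:2
Odd-degree vertices: A, C, D, K.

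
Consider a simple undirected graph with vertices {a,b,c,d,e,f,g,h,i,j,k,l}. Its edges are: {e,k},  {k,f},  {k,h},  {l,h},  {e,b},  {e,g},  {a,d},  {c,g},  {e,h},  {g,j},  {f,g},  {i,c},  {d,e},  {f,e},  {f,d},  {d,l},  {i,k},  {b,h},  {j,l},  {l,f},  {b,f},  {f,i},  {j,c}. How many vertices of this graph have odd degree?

6

Degrees: a:1, b:3, c:3, d:4, e:6, f:7, g:4, h:4, i:3, j:3, k:4, l:4
Odd-degree vertices: a, b, c, f, i, j.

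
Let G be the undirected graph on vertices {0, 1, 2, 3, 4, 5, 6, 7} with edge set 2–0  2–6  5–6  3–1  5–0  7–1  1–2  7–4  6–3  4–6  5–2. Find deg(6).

4

Neighbors of 6: 2, 3, 4, 5.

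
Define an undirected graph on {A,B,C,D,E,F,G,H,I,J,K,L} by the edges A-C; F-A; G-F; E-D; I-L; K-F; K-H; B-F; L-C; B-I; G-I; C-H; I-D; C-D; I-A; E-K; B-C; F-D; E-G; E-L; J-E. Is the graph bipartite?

C-H-K-F-A-C is an odd cycle (length 5), and a bipartite graph can contain only even cycles.

No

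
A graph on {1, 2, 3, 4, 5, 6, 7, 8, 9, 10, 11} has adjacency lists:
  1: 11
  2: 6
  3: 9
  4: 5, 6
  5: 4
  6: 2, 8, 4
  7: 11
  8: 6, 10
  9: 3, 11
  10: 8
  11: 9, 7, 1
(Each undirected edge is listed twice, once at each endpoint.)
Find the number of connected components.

2

Component: {1, 3, 7, 9, 11}
Component: {2, 4, 5, 6, 8, 10}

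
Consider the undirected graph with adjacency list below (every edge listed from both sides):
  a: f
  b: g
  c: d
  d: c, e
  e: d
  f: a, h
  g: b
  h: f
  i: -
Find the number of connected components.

Component: {i}
Component: {b, g}
Component: {a, f, h}
Component: {c, d, e}

4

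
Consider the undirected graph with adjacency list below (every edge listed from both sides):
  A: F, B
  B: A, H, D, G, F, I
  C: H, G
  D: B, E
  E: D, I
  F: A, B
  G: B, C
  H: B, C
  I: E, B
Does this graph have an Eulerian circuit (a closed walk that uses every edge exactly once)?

Degrees: A:2, B:6, C:2, D:2, E:2, F:2, G:2, H:2, I:2
All degrees are even and the non-isolated vertices are connected — an Eulerian circuit exists.

Yes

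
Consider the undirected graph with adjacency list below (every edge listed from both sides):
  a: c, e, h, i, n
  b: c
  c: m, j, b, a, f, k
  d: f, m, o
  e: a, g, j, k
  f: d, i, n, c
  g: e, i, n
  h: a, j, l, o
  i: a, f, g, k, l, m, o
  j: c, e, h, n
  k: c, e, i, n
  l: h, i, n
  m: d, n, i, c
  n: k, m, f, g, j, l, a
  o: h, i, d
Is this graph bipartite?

Yes

Partition the vertices as {c, d, e, h, i, n} vs {a, b, f, g, j, k, l, m, o}. Each listed edge has one endpoint in each part, so the graph is bipartite.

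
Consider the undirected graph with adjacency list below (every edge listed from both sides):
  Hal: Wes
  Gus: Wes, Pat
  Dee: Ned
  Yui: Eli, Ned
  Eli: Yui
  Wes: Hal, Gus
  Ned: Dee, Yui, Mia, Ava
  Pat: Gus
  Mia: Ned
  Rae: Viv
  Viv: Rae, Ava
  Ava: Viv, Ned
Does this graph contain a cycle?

No

The graph has 12 vertices, 10 edges, and 2 connected components.
Since 10 = 12 - 2, the graph is a forest and contains no cycle.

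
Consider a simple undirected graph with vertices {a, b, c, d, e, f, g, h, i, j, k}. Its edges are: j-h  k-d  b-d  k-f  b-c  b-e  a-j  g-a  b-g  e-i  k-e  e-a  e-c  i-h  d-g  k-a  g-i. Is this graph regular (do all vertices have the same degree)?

Degrees: a:4, b:4, c:2, d:3, e:5, f:1, g:4, h:2, i:3, j:2, k:4
Vertex f has degree 1 while e has degree 5, so the graph is not regular.

No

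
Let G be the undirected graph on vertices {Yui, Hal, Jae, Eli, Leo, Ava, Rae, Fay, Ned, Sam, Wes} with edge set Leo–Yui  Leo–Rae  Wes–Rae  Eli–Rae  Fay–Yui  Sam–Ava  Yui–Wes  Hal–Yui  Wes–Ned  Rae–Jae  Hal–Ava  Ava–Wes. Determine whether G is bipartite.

Yes

Partition the vertices as {Hal, Jae, Eli, Leo, Fay, Sam, Wes} vs {Yui, Ava, Rae, Ned}. Each listed edge has one endpoint in each part, so the graph is bipartite.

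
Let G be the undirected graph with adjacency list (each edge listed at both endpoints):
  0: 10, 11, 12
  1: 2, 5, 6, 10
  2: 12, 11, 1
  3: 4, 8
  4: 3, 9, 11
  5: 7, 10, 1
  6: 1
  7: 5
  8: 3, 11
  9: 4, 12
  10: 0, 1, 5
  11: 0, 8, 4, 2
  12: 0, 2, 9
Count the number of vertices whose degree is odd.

Degrees: 0:3, 1:4, 2:3, 3:2, 4:3, 5:3, 6:1, 7:1, 8:2, 9:2, 10:3, 11:4, 12:3
Odd-degree vertices: 0, 2, 4, 5, 6, 7, 10, 12.

8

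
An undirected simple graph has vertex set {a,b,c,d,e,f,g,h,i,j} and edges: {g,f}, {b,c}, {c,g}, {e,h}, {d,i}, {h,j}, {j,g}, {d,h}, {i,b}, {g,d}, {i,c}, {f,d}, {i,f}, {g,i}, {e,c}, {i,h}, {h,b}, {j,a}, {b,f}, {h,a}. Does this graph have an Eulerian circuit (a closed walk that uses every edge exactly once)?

Degrees: a:2, b:4, c:4, d:4, e:2, f:4, g:5, h:6, i:6, j:3
g, j have odd degree; an Eulerian circuit needs every degree to be even, so none exists.

No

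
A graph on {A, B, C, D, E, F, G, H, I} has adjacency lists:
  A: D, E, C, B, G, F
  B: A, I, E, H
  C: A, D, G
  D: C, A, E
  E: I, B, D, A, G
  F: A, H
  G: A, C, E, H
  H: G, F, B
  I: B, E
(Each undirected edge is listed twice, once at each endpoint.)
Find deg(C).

Neighbors of C: A, D, G.

3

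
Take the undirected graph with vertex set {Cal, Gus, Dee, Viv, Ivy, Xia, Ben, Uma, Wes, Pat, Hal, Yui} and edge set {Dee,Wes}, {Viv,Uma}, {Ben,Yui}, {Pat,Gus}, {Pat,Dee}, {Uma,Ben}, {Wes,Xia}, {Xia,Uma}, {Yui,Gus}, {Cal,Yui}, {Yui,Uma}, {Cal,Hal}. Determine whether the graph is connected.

Component: {Ivy}
Component: {Cal, Gus, Dee, Viv, Xia, Ben, Uma, Wes, Pat, Hal, Yui}
No edge joins these 2 groups, so the graph is disconnected.

No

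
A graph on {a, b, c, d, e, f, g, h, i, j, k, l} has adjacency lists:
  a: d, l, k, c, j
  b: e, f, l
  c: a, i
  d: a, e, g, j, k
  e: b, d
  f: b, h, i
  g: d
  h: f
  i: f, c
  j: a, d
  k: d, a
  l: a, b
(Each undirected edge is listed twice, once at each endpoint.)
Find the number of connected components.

Component: {a, b, c, d, e, f, g, h, i, j, k, l}

1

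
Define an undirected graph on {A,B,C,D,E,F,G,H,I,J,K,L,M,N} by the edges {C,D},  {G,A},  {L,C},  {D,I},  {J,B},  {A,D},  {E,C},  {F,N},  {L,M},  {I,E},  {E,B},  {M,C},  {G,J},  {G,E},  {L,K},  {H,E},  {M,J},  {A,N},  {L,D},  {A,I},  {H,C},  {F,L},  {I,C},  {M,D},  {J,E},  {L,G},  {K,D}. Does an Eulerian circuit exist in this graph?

Yes

Degrees: A:4, B:2, C:6, D:6, E:6, F:2, G:4, H:2, I:4, J:4, K:2, L:6, M:4, N:2
Every vertex has even degree and the edges form a single connected piece, so an Eulerian circuit exists.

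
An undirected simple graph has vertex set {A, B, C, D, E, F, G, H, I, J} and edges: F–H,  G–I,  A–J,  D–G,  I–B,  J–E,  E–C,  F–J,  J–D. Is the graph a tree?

The graph has 10 vertices and 9 edges.
Connected and |E| = |V| - 1, which characterizes a tree.

Yes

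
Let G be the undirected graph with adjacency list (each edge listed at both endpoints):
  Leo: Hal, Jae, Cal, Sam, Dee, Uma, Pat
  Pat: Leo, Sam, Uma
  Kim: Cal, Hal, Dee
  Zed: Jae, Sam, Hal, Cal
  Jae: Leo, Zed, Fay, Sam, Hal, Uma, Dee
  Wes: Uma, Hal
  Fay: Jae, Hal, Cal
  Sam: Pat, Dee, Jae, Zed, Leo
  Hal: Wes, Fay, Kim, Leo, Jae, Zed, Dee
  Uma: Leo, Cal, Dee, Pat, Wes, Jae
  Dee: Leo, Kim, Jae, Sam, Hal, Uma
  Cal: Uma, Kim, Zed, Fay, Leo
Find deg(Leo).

Neighbors of Leo: Pat, Jae, Sam, Hal, Uma, Dee, Cal.

7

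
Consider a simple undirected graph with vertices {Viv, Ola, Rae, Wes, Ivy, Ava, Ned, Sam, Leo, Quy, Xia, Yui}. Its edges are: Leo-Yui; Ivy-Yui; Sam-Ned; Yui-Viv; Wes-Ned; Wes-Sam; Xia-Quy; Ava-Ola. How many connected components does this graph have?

5

Component: {Rae}
Component: {Ola, Ava}
Component: {Quy, Xia}
Component: {Wes, Ned, Sam}
Component: {Viv, Ivy, Leo, Yui}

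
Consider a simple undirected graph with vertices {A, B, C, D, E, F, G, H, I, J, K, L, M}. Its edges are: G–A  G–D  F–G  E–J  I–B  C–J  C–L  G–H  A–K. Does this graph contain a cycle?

No

The graph has 13 vertices, 9 edges, and 4 connected components.
Since 9 = 13 - 4, the graph is a forest and contains no cycle.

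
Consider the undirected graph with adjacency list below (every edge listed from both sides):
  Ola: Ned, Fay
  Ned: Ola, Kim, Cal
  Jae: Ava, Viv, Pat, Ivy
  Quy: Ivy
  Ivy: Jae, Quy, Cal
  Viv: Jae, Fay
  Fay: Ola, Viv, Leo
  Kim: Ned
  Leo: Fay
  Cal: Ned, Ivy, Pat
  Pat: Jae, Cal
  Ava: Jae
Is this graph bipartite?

The cycle Viv-Fay-Ola-Ned-Cal-Pat-Jae-Viv has length 7, which is odd, so the graph is not bipartite.

No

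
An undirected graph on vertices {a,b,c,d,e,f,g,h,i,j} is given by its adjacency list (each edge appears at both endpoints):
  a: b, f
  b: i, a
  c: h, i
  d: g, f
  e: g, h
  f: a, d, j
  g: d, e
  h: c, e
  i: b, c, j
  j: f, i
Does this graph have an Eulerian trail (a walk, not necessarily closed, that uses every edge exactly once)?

Degrees: a:2, b:2, c:2, d:2, e:2, f:3, g:2, h:2, i:3, j:2
Odd-degree vertices: f, i (2 total).
The non-isolated vertices are connected and exactly 2 have odd degree, so an Eulerian trail exists (from f to i).

Yes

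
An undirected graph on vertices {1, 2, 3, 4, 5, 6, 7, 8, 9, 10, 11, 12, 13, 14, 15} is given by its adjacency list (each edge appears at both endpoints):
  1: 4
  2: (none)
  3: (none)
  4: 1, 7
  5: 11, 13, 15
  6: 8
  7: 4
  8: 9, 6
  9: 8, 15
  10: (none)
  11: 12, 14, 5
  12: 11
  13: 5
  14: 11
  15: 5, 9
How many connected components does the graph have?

5

Component: {2}
Component: {3}
Component: {10}
Component: {1, 4, 7}
Component: {5, 6, 8, 9, 11, 12, 13, 14, 15}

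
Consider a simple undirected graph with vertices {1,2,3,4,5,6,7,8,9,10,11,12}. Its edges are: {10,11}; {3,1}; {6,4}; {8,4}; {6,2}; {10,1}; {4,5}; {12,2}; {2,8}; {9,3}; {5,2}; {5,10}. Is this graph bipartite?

Partition the vertices as {2, 3, 4, 7, 10} vs {1, 5, 6, 8, 9, 11, 12}. Each listed edge has one endpoint in each part, so the graph is bipartite.

Yes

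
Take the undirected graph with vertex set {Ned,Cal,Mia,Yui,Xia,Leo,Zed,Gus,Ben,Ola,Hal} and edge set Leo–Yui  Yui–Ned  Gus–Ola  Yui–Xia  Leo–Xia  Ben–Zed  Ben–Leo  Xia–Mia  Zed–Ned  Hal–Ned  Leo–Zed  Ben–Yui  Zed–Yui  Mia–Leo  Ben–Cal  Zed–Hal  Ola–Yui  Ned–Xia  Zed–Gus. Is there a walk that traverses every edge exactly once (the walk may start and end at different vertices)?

Degrees: Ned:4, Cal:1, Mia:2, Yui:6, Xia:4, Leo:5, Zed:6, Gus:2, Ben:4, Ola:2, Hal:2
Odd-degree vertices: Cal, Leo (2 total).
With 2 odd-degree vertices and all edges in one connected piece, an Eulerian trail exists (from Cal to Leo).

Yes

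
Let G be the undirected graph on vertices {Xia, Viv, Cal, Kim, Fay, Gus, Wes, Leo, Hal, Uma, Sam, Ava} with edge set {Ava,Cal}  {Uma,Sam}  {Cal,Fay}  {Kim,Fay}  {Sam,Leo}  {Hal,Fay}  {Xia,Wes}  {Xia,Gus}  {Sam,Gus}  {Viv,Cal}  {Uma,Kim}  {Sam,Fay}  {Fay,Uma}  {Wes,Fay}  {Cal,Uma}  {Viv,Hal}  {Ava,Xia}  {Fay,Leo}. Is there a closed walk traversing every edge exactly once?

Degrees: Xia:3, Viv:2, Cal:4, Kim:2, Fay:7, Gus:2, Wes:2, Leo:2, Hal:2, Uma:4, Sam:4, Ava:2
Vertices with odd degree: Xia, Fay. An Eulerian circuit requires all degrees even.

No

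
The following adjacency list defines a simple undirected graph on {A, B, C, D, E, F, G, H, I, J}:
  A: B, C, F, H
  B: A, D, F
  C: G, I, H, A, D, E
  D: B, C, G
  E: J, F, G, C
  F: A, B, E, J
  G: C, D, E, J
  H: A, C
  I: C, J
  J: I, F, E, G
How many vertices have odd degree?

2

Degrees: A:4, B:3, C:6, D:3, E:4, F:4, G:4, H:2, I:2, J:4
Odd-degree vertices: B, D.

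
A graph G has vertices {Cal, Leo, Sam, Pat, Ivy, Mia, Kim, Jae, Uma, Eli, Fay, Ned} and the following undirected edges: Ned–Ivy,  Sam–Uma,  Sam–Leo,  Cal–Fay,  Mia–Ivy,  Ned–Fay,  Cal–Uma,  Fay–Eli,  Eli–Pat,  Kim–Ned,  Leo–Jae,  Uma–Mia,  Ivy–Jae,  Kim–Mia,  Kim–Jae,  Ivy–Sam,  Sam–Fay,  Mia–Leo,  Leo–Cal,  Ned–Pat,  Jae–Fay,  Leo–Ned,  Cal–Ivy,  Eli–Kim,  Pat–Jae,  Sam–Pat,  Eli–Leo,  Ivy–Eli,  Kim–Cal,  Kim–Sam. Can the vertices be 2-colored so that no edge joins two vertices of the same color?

Color {Leo, Pat, Ivy, Kim, Uma, Fay} black and {Cal, Sam, Mia, Jae, Eli, Ned} white. No edge joins two same-colored vertices, so the graph is bipartite.

Yes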